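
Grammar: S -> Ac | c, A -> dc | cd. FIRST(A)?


Per alternative of A: FIRST(dc) = {d}; FIRST(cd) = {c}
FIRST(A) = {c, d}


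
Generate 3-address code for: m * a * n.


Break into single-operator statements:
t1 = m * a
t2 = t1 * n


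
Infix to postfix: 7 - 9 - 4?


Left to right (same or higher precedence on left)
Postfix: 7 9 - 4 -


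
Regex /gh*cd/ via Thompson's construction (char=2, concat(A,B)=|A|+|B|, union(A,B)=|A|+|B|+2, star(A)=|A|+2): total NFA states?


Syntax tree has 4 char leaf(s), 0 union(s), 1 star(s)
chars contribute 4×2 = 8; each union adds +2; each star adds +2
Total: 8 + 0 + 2 = 10 states


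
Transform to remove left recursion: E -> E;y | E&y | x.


Left-recursive alternatives: E;y, E&y; non-recursive: x
Introduce E': E -> xE', E' -> ;yE' | &yE' | ε


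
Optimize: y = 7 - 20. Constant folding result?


7 - 20 = -13 at compile time
Optimized: y = -13


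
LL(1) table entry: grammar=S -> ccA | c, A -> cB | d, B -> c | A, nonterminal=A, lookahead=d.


For [A, d]: 'd' ∈ FIRST(d)
Entry: A -> d


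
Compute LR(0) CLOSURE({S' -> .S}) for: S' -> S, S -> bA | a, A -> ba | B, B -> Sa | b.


Start: S' -> .S
For each item with dot before a nonterminal B, add B -> .γ for every B-production
Closure: [S' -> .S, S -> .bA, S -> .a]


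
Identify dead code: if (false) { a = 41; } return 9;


condition is constant false, so the whole block is unreachable
Dead: 'if (false) { a = 41; }'


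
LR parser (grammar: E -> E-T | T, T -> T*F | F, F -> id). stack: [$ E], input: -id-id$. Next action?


shift '-' to continue E -> E-T
Action: shift


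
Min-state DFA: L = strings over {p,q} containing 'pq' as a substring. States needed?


KMP-style automaton: 2 progress states + 1 absorbing accept = 3
Minimal DFA: 3 states


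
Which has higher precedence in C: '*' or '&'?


'*' is multiplicative (level 10); '&' is bitwise AND (level 5)
Higher level binds tighter
'*' has higher precedence than '&'


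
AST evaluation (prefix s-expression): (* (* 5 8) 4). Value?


Evaluate inner: (* 5 8) = 40
Evaluate root: (* 40 4) = 160
Result: 160


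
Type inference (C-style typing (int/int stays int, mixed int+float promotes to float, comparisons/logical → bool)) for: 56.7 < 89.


Operand types: float < int
Rule: comparison yields bool
Result type: bool


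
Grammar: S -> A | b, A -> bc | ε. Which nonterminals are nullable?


A nonterminal is nullable iff some alternative derives ε (directly, or every symbol in it is nullable)
Nullable: {A, S}


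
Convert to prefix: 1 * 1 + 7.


left-to-right (same/higher precedence on left): tree is (+ (* 1 1) 7)
Prefix: + * 1 1 7


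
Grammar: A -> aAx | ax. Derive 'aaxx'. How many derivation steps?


Derivation: A => aAx => aaxx
Steps: 2


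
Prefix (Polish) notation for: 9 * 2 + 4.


left-to-right (same/higher precedence on left): tree is (+ (* 9 2) 4)
Prefix: + * 9 2 4


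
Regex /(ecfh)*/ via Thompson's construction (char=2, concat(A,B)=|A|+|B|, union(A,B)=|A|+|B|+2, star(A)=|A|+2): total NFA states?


Syntax tree has 4 char leaf(s), 0 union(s), 1 star(s)
chars contribute 4×2 = 8; each union adds +2; each star adds +2
Total: 8 + 0 + 2 = 10 states


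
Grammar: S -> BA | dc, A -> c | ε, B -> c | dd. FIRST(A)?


Per alternative of A: FIRST(c) = {c}; FIRST(ε) = {ε}
FIRST(A) = {c, ε}


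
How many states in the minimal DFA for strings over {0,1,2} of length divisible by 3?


Track length mod 3: states 0..2, accept at 0
Minimal DFA: 3 states


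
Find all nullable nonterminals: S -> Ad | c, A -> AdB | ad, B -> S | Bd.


A nonterminal is nullable iff some alternative derives ε (directly, or every symbol in it is nullable)
Nullable: {}


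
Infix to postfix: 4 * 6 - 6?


Left to right (same or higher precedence on left)
Postfix: 4 6 * 6 -


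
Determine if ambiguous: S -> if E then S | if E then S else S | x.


dangling else: 'if E then if E then x else x' parses two ways
Ambiguous


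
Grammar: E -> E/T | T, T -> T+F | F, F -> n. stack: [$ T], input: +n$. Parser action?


shift '+' to continue T -> T+F
Action: shift


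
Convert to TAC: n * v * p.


Break into single-operator statements:
t1 = n * v
t2 = t1 * p


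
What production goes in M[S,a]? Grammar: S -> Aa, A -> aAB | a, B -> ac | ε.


For [S, a]: 'a' ∈ FIRST(Aa)
Entry: S -> Aa


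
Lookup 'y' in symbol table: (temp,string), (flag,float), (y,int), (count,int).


Lookup 'y' → type int


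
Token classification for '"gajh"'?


Pattern: double-quoted sequence
Type: STRING_LITERAL


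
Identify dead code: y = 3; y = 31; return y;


first assignment to y is overwritten before any read
Dead: 'y = 3'


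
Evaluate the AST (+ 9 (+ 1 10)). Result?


Evaluate inner: (+ 1 10) = 11
Evaluate root: (+ 9 11) = 20
Result: 20


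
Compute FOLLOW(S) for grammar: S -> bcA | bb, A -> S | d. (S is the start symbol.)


$ ∈ FOLLOW(S). For each A -> αBβ: add FIRST(β)\{ε} to FOLLOW(B); if β nullable, add FOLLOW(A).
FOLLOW(S) = {$}


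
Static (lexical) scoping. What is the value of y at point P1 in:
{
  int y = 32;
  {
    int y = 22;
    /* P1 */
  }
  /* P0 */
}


y declared in the same block as P1
y = 22


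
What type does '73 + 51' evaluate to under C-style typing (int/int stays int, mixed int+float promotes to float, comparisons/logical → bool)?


Operand types: int + int
Rule: mixed int/float promotes to float; int/int stays int
Result type: int


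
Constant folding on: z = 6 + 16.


6 + 16 = 22 at compile time
Optimized: z = 22


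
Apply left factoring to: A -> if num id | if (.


Common prefix: 'if'
Factored: A -> if A', A' -> num id | (


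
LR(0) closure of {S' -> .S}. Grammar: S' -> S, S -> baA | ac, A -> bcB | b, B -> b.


Start: S' -> .S
For each item with dot before a nonterminal B, add B -> .γ for every B-production
Closure: [S' -> .S, S -> .baA, S -> .ac]


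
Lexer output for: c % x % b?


Scan left to right, longest-match per lexeme
Tokens: ID(c), OP(%), ID(x), OP(%), ID(b)


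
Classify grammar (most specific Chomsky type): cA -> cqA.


LHS has context (more than one symbol) and |LHS| ≤ |RHS|
Classification: Type 1 (Context-Sensitive)


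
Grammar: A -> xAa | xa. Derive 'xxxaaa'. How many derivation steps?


Derivation: A => xAa => xxAaa => xxxaaa
Steps: 3


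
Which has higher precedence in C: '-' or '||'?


'-' is additive (level 9); '||' is logical OR (level 1)
Higher level binds tighter
'-' has higher precedence than '||'


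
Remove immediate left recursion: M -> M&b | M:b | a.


Left-recursive alternatives: M&b, M:b; non-recursive: a
Introduce M': M -> aM', M' -> &bM' | :bM' | ε


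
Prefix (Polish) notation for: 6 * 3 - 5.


left-to-right (same/higher precedence on left): tree is (- (* 6 3) 5)
Prefix: - * 6 3 5


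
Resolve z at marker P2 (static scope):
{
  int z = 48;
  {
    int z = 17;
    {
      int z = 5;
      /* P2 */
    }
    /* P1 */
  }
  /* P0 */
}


z declared in the same block as P2
z = 5


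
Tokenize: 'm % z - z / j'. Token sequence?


Scan left to right, longest-match per lexeme
Tokens: ID(m), OP(%), ID(z), OP(-), ID(z), OP(/), ID(j)


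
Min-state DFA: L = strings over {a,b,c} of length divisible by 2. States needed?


Track length mod 2: states 0..1, accept at 0
Minimal DFA: 2 states


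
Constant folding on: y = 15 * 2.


15 * 2 = 30 at compile time
Optimized: y = 30


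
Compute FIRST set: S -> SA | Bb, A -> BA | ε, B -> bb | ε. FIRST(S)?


Per alternative of S: FIRST(SA) = {b}; FIRST(Bb) = {b}
FIRST(S) = {b}


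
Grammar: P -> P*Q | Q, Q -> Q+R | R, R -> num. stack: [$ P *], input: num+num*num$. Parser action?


no handle ('P*' is not any RHS); shift 'num'
Action: shift


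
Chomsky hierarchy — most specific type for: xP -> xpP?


LHS has context (more than one symbol) and |LHS| ≤ |RHS|
Classification: Type 1 (Context-Sensitive)


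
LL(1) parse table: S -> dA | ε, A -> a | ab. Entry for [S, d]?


For [S, d]: 'd' ∈ FIRST(dA)
Entry: S -> dA


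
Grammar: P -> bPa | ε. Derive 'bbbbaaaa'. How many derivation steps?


Derivation: P => bPa => bbPaa => bbbPaaa => bbbbPaaaa => bbbbaaaa
Steps: 5


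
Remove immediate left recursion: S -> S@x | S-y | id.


Left-recursive alternatives: S@x, S-y; non-recursive: id
Introduce S': S -> idS', S' -> @xS' | -yS' | ε


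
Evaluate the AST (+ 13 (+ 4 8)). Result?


Evaluate inner: (+ 4 8) = 12
Evaluate root: (+ 13 12) = 25
Result: 25


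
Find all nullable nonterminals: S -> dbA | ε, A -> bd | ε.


A nonterminal is nullable iff some alternative derives ε (directly, or every symbol in it is nullable)
Nullable: {A, S}


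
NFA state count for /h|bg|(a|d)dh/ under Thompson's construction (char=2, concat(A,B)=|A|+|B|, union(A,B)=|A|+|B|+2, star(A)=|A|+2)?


Syntax tree has 7 char leaf(s), 3 union(s), 0 star(s)
chars contribute 7×2 = 14; each union adds +2; each star adds +2
Total: 14 + 6 + 0 = 20 states


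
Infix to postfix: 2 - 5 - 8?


Left to right (same or higher precedence on left)
Postfix: 2 5 - 8 -


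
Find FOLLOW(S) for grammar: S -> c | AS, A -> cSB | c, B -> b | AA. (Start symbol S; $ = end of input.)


$ ∈ FOLLOW(S). For each A -> αBβ: add FIRST(β)\{ε} to FOLLOW(B); if β nullable, add FOLLOW(A).
FOLLOW(S) = {$, b, c}


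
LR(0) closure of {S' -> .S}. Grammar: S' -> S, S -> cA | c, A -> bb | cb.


Start: S' -> .S
For each item with dot before a nonterminal B, add B -> .γ for every B-production
Closure: [S' -> .S, S -> .cA, S -> .c]


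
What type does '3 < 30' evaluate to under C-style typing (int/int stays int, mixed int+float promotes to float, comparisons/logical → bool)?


Operand types: int < int
Rule: comparison yields bool
Result type: bool


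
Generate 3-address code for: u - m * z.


Break into single-operator statements:
t1 = m * z
t2 = u - t1


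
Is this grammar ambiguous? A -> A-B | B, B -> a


precedence layered via separate nonterminal B: deterministic
Unambiguous


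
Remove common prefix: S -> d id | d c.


Common prefix: 'd'
Factored: S -> d S', S' -> id | c


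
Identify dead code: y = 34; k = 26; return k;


y is assigned but never read
Dead: 'y = 34'


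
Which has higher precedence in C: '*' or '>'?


'*' is multiplicative (level 10); '>' is relational (level 7)
Higher level binds tighter
'*' has higher precedence than '>'


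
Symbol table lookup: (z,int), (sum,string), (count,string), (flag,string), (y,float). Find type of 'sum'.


Lookup 'sum' → type string


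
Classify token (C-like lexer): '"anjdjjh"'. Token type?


Pattern: double-quoted sequence
Type: STRING_LITERAL


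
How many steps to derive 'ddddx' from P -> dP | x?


Derivation: P => dP => ddP => dddP => ddddP => ddddx
Steps: 5


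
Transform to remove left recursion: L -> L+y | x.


Left-recursive alternatives: L+y; non-recursive: x
Introduce L': L -> xL', L' -> +yL' | ε


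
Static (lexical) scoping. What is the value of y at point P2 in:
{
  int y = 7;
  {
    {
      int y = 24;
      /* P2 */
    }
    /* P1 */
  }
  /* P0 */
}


y declared in the same block as P2
y = 24


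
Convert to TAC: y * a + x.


Break into single-operator statements:
t1 = y * a
t2 = t1 + x


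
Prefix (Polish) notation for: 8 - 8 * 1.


'*' binds tighter: tree is (- 8 (* 8 1))
Prefix: - 8 * 8 1


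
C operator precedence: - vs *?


'*' is multiplicative (level 10); '-' is additive (level 9)
Higher level binds tighter
'*' has higher precedence than '-'


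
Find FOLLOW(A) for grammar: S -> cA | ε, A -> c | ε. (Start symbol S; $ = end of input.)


$ ∈ FOLLOW(S). For each A -> αBβ: add FIRST(β)\{ε} to FOLLOW(B); if β nullable, add FOLLOW(A).
FOLLOW(A) = {$}


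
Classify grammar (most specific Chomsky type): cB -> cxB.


LHS has context (more than one symbol) and |LHS| ≤ |RHS|
Classification: Type 1 (Context-Sensitive)


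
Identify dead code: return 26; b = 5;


statement follows a return and is unreachable
Dead: 'b = 5'


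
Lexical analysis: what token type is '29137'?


Pattern: digits only
Type: INTEGER_LITERAL


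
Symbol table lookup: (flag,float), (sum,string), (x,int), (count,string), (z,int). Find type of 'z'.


Lookup 'z' → type int


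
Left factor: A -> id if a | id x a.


Common prefix: 'id'
Factored: A -> id A', A' -> if a | x a


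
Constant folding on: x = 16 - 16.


16 - 16 = 0 at compile time
Optimized: x = 0


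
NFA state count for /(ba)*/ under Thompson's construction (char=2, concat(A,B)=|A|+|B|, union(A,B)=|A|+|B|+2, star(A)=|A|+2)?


Syntax tree has 2 char leaf(s), 0 union(s), 1 star(s)
chars contribute 2×2 = 4; each union adds +2; each star adds +2
Total: 4 + 0 + 2 = 6 states


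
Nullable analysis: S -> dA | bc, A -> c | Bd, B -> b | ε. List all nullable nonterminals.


A nonterminal is nullable iff some alternative derives ε (directly, or every symbol in it is nullable)
Nullable: {B}


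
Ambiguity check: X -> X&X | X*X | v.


'v&v*v' has two parse trees (no precedence encoded between & and *)
Ambiguous


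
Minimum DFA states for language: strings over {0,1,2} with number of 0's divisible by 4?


Track (count of 0) mod 4: states 0..3, accept at 0
Minimal DFA: 4 states


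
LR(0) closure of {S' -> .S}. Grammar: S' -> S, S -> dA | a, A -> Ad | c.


Start: S' -> .S
For each item with dot before a nonterminal B, add B -> .γ for every B-production
Closure: [S' -> .S, S -> .dA, S -> .a]


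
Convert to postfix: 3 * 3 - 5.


Left to right (same or higher precedence on left)
Postfix: 3 3 * 5 -


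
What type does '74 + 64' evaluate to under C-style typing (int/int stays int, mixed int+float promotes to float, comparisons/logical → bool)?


Operand types: int + int
Rule: mixed int/float promotes to float; int/int stays int
Result type: int


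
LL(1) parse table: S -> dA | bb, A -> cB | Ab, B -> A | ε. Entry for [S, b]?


For [S, b]: 'b' ∈ FIRST(bb)
Entry: S -> bb


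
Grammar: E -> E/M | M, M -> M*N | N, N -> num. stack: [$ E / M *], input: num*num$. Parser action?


no handle; shift 'num'
Action: shift


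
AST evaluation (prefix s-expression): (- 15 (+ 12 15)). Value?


Evaluate inner: (+ 12 15) = 27
Evaluate root: (- 15 27) = -12
Result: -12


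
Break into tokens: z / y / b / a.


Scan left to right, longest-match per lexeme
Tokens: ID(z), OP(/), ID(y), OP(/), ID(b), OP(/), ID(a)


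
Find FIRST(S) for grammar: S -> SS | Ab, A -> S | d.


Per alternative of S: FIRST(SS) = {d}; FIRST(Ab) = {d}
FIRST(S) = {d}


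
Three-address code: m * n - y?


Break into single-operator statements:
t1 = m * n
t2 = t1 - y


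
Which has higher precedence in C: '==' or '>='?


'>=' is relational (level 7); '==' is equality (level 6)
Higher level binds tighter
'>=' has higher precedence than '=='


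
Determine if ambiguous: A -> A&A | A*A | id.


'id&id*id' has two parse trees (no precedence encoded between & and *)
Ambiguous


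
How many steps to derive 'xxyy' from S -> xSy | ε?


Derivation: S => xSy => xxSyy => xxyy
Steps: 3


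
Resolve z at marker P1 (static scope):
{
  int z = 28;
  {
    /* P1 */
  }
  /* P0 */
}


P1's block does not declare z; resolves to the enclosing declaration at depth 0
z = 28


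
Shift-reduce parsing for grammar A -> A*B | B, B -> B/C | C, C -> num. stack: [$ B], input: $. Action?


lookahead ∉ {/} so B won't extend; reduce A -> B
Action: reduce (A -> B)


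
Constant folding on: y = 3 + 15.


3 + 15 = 18 at compile time
Optimized: y = 18


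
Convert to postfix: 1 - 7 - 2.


Left to right (same or higher precedence on left)
Postfix: 1 7 - 2 -


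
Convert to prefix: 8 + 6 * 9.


'*' binds tighter: tree is (+ 8 (* 6 9))
Prefix: + 8 * 6 9


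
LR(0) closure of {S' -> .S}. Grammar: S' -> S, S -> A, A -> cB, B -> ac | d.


Start: S' -> .S
For each item with dot before a nonterminal B, add B -> .γ for every B-production
Closure: [S' -> .S, S -> .A, A -> .cB]


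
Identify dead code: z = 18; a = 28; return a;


z is assigned but never read
Dead: 'z = 18'


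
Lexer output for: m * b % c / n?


Scan left to right, longest-match per lexeme
Tokens: ID(m), OP(*), ID(b), OP(%), ID(c), OP(/), ID(n)


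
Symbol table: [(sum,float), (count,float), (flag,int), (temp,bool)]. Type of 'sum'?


Lookup 'sum' → type float


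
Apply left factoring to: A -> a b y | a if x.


Common prefix: 'a'
Factored: A -> a A', A' -> b y | if x


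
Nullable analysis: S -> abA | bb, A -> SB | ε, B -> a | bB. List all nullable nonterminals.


A nonterminal is nullable iff some alternative derives ε (directly, or every symbol in it is nullable)
Nullable: {A}


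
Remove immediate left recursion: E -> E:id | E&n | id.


Left-recursive alternatives: E:id, E&n; non-recursive: id
Introduce E': E -> idE', E' -> :idE' | &nE' | ε


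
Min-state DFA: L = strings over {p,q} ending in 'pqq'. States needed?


Track the longest suffix of input matching a prefix of 'pqq': 4 classes (prefixes of length 0..3)
Minimal DFA: 4 states


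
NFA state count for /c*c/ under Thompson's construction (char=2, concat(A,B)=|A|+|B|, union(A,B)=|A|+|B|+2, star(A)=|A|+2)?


Syntax tree has 2 char leaf(s), 0 union(s), 1 star(s)
chars contribute 2×2 = 4; each union adds +2; each star adds +2
Total: 4 + 0 + 2 = 6 states


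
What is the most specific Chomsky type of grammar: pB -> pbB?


LHS has context (more than one symbol) and |LHS| ≤ |RHS|
Classification: Type 1 (Context-Sensitive)


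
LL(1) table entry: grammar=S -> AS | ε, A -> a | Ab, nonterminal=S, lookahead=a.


For [S, a]: 'a' ∈ FIRST(AS)
Entry: S -> AS


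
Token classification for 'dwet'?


Pattern: letter/underscore followed by alphanumerics, not a keyword
Type: IDENTIFIER


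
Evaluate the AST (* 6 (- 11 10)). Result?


Evaluate inner: (- 11 10) = 1
Evaluate root: (* 6 1) = 6
Result: 6


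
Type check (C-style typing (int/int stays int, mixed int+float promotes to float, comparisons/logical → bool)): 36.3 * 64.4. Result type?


Operand types: float * float
Rule: mixed int/float promotes to float; int/int stays int
Result type: float


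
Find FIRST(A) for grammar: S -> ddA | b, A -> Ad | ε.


Per alternative of A: FIRST(Ad) = {d}; FIRST(ε) = {ε}
FIRST(A) = {d, ε}


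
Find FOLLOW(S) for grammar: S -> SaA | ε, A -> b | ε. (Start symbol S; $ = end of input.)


$ ∈ FOLLOW(S). For each A -> αBβ: add FIRST(β)\{ε} to FOLLOW(B); if β nullable, add FOLLOW(A).
FOLLOW(S) = {$, a}


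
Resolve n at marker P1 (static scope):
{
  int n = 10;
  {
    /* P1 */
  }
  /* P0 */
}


P1's block does not declare n; resolves to the enclosing declaration at depth 0
n = 10


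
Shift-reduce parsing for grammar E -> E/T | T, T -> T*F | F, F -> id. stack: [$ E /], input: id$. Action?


no handle ('E/' is not any RHS); shift 'id'
Action: shift


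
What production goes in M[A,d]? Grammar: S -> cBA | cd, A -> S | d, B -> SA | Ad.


For [A, d]: 'd' ∈ FIRST(d)
Entry: A -> d


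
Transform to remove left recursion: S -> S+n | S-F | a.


Left-recursive alternatives: S+n, S-F; non-recursive: a
Introduce S': S -> aS', S' -> +nS' | -FS' | ε


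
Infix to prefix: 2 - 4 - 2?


left-to-right (same/higher precedence on left): tree is (- (- 2 4) 2)
Prefix: - - 2 4 2


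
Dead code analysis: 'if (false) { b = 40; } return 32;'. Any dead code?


condition is constant false, so the whole block is unreachable
Dead: 'if (false) { b = 40; }'


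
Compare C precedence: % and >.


'%' is multiplicative (level 10); '>' is relational (level 7)
Higher level binds tighter
'%' has higher precedence than '>'


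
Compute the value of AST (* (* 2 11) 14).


Evaluate inner: (* 2 11) = 22
Evaluate root: (* 22 14) = 308
Result: 308


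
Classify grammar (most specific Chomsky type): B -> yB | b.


Right-linear: every RHS is a terminal or a terminal followed by one nonterminal
Classification: Type 3 (Regular)


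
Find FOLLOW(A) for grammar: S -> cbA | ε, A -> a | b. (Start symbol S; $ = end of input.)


$ ∈ FOLLOW(S). For each A -> αBβ: add FIRST(β)\{ε} to FOLLOW(B); if β nullable, add FOLLOW(A).
FOLLOW(A) = {$}


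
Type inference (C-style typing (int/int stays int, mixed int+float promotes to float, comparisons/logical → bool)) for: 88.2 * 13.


Operand types: float * int
Rule: mixed int/float promotes to float; int/int stays int
Result type: float


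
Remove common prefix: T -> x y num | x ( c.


Common prefix: 'x'
Factored: T -> x T', T' -> y num | ( c


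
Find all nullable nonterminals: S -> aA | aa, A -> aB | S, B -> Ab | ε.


A nonterminal is nullable iff some alternative derives ε (directly, or every symbol in it is nullable)
Nullable: {B}


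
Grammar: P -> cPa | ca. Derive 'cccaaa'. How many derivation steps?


Derivation: P => cPa => ccPaa => cccaaa
Steps: 3


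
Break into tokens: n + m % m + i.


Scan left to right, longest-match per lexeme
Tokens: ID(n), OP(+), ID(m), OP(%), ID(m), OP(+), ID(i)


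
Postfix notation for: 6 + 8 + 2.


Left to right (same or higher precedence on left)
Postfix: 6 8 + 2 +


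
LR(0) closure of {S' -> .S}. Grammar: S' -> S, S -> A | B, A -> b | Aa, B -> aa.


Start: S' -> .S
For each item with dot before a nonterminal B, add B -> .γ for every B-production
Closure: [S' -> .S, S -> .A, S -> .B, A -> .b, A -> .Aa, B -> .aa]


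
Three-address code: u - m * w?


Break into single-operator statements:
t1 = m * w
t2 = u - t1


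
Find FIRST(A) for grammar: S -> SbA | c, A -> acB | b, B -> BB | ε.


Per alternative of A: FIRST(acB) = {a}; FIRST(b) = {b}
FIRST(A) = {a, b}


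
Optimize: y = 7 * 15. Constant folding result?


7 * 15 = 105 at compile time
Optimized: y = 105


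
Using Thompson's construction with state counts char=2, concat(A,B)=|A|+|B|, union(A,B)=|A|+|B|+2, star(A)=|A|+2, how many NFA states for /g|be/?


Syntax tree has 3 char leaf(s), 1 union(s), 0 star(s)
chars contribute 3×2 = 6; each union adds +2; each star adds +2
Total: 6 + 2 + 0 = 8 states


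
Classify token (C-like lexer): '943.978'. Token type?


Pattern: digits with a decimal point
Type: FLOAT_LITERAL


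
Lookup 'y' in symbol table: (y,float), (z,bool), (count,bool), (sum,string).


Lookup 'y' → type float


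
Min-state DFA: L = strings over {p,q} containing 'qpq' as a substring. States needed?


KMP-style automaton: 3 progress states + 1 absorbing accept = 4
Minimal DFA: 4 states


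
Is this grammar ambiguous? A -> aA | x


right-linear, alternatives start with distinct terminals 'a' vs 'x': unique leftmost derivation
Unambiguous


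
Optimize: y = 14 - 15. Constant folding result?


14 - 15 = -1 at compile time
Optimized: y = -1


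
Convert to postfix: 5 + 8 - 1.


Left to right (same or higher precedence on left)
Postfix: 5 8 + 1 -


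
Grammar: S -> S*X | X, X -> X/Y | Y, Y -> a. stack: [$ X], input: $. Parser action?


lookahead ∉ {/} so X won't extend; reduce S -> X
Action: reduce (S -> X)


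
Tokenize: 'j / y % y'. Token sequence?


Scan left to right, longest-match per lexeme
Tokens: ID(j), OP(/), ID(y), OP(%), ID(y)


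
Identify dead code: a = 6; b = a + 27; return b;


a is read by b's definition; b is returned
No dead code


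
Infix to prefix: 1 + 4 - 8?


left-to-right (same/higher precedence on left): tree is (- (+ 1 4) 8)
Prefix: - + 1 4 8


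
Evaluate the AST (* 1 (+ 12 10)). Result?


Evaluate inner: (+ 12 10) = 22
Evaluate root: (* 1 22) = 22
Result: 22


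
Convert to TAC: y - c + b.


Break into single-operator statements:
t1 = y - c
t2 = t1 + b


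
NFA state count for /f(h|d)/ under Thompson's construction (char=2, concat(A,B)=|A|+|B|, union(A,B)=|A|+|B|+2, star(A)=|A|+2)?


Syntax tree has 3 char leaf(s), 1 union(s), 0 star(s)
chars contribute 3×2 = 6; each union adds +2; each star adds +2
Total: 6 + 2 + 0 = 8 states


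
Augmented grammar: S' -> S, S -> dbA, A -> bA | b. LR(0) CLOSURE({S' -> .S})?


Start: S' -> .S
For each item with dot before a nonterminal B, add B -> .γ for every B-production
Closure: [S' -> .S, S -> .dbA]


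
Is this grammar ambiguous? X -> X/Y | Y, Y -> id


precedence layered via separate nonterminal Y: deterministic
Unambiguous


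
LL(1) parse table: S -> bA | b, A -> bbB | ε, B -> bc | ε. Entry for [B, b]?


For [B, b]: 'b' ∈ FIRST(bc)
Entry: B -> bc


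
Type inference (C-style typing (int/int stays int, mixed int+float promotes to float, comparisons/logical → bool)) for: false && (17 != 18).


Operand types: bool && bool
Rule: logical operators take bool operands and yield bool
Result type: bool


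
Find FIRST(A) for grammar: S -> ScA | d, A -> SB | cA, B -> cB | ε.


Per alternative of A: FIRST(SB) = {d}; FIRST(cA) = {c}
FIRST(A) = {c, d}


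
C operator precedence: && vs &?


'&' is bitwise AND (level 5); '&&' is logical AND (level 2)
Higher level binds tighter
'&' has higher precedence than '&&'


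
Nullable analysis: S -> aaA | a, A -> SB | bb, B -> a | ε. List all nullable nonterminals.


A nonterminal is nullable iff some alternative derives ε (directly, or every symbol in it is nullable)
Nullable: {B}


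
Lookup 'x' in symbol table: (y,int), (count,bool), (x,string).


Lookup 'x' → type string


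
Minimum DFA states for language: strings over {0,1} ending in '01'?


Track the longest suffix of input matching a prefix of '01': 3 classes (prefixes of length 0..2)
Minimal DFA: 3 states


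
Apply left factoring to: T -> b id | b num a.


Common prefix: 'b'
Factored: T -> b T', T' -> id | num a


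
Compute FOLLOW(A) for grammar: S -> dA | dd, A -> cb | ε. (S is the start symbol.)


$ ∈ FOLLOW(S). For each A -> αBβ: add FIRST(β)\{ε} to FOLLOW(B); if β nullable, add FOLLOW(A).
FOLLOW(A) = {$}


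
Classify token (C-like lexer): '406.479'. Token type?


Pattern: digits with a decimal point
Type: FLOAT_LITERAL


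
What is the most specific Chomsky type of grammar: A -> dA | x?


Right-linear: every RHS is a terminal or a terminal followed by one nonterminal
Classification: Type 3 (Regular)


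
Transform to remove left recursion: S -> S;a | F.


Left-recursive alternatives: S;a; non-recursive: F
Introduce S': S -> FS', S' -> ;aS' | ε


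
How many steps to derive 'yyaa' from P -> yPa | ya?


Derivation: P => yPa => yyaa
Steps: 2


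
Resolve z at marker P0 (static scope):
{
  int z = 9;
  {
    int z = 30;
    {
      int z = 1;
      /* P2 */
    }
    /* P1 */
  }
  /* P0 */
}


z declared in the same block as P0
z = 9


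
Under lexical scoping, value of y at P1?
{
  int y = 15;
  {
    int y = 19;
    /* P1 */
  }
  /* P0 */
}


y declared in the same block as P1
y = 19


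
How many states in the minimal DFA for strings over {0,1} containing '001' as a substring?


KMP-style automaton: 3 progress states + 1 absorbing accept = 4
Minimal DFA: 4 states


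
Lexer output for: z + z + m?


Scan left to right, longest-match per lexeme
Tokens: ID(z), OP(+), ID(z), OP(+), ID(m)


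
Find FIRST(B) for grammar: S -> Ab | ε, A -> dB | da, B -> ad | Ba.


Per alternative of B: FIRST(ad) = {a}; FIRST(Ba) = {a}
FIRST(B) = {a}


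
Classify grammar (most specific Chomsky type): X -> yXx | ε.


Single nonterminal LHS, but y^n x^n is not regular
Classification: Type 2 (Context-Free)


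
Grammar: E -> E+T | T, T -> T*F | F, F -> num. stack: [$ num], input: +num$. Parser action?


'num' on top is the handle for F -> num
Action: reduce (F -> num)


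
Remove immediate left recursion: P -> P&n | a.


Left-recursive alternatives: P&n; non-recursive: a
Introduce P': P -> aP', P' -> &nP' | ε


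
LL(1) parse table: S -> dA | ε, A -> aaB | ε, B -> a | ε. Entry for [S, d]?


For [S, d]: 'd' ∈ FIRST(dA)
Entry: S -> dA


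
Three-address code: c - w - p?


Break into single-operator statements:
t1 = c - w
t2 = t1 - p


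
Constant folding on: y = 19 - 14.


19 - 14 = 5 at compile time
Optimized: y = 5


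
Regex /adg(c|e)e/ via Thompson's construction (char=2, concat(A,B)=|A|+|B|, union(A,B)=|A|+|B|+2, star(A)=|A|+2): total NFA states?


Syntax tree has 6 char leaf(s), 1 union(s), 0 star(s)
chars contribute 6×2 = 12; each union adds +2; each star adds +2
Total: 12 + 2 + 0 = 14 states


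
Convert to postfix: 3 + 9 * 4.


* has higher precedence, evaluate 9*4 first
Postfix: 3 9 4 * +


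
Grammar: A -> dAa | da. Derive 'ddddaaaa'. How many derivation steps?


Derivation: A => dAa => ddAaa => dddAaaa => ddddaaaa
Steps: 4


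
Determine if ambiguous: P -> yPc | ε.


balanced y^n…c^n: each string has a unique parse
Unambiguous


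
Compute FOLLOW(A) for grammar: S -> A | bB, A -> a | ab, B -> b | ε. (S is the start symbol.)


$ ∈ FOLLOW(S). For each A -> αBβ: add FIRST(β)\{ε} to FOLLOW(B); if β nullable, add FOLLOW(A).
FOLLOW(A) = {$}


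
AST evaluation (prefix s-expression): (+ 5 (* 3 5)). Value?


Evaluate inner: (* 3 5) = 15
Evaluate root: (+ 5 15) = 20
Result: 20


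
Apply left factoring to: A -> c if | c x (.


Common prefix: 'c'
Factored: A -> c A', A' -> if | x (


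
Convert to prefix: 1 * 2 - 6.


left-to-right (same/higher precedence on left): tree is (- (* 1 2) 6)
Prefix: - * 1 2 6


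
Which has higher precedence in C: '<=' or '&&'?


'<=' is relational (level 7); '&&' is logical AND (level 2)
Higher level binds tighter
'<=' has higher precedence than '&&'


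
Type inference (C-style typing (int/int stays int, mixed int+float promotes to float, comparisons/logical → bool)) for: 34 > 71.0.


Operand types: int > float
Rule: comparison yields bool
Result type: bool


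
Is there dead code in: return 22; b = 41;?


statement follows a return and is unreachable
Dead: 'b = 41'


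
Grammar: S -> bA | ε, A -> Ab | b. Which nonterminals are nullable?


A nonterminal is nullable iff some alternative derives ε (directly, or every symbol in it is nullable)
Nullable: {S}


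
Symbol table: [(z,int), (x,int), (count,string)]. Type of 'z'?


Lookup 'z' → type int


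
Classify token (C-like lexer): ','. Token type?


Pattern: delimiter/punctuation
Type: PUNCTUATION


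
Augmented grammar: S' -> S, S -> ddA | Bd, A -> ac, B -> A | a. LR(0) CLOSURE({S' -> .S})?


Start: S' -> .S
For each item with dot before a nonterminal B, add B -> .γ for every B-production
Closure: [S' -> .S, S -> .ddA, S -> .Bd, B -> .A, B -> .a, A -> .ac]


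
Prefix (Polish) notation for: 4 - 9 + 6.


left-to-right (same/higher precedence on left): tree is (+ (- 4 9) 6)
Prefix: + - 4 9 6


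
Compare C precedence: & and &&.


'&' is bitwise AND (level 5); '&&' is logical AND (level 2)
Higher level binds tighter
'&' has higher precedence than '&&'


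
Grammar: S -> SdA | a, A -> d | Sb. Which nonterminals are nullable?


A nonterminal is nullable iff some alternative derives ε (directly, or every symbol in it is nullable)
Nullable: {}


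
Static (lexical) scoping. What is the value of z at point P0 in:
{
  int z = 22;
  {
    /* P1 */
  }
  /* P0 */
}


z declared in the same block as P0
z = 22


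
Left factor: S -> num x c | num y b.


Common prefix: 'num'
Factored: S -> num S', S' -> x c | y b


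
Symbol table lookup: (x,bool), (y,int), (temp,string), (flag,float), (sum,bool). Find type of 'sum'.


Lookup 'sum' → type bool


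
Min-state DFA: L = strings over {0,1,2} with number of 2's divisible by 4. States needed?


Track (count of 2) mod 4: states 0..3, accept at 0
Minimal DFA: 4 states


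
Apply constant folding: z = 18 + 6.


18 + 6 = 24 at compile time
Optimized: z = 24


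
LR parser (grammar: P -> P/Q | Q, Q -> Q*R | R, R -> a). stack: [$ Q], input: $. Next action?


lookahead ∉ {*} so Q won't extend; reduce P -> Q
Action: reduce (P -> Q)


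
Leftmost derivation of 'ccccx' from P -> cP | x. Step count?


Derivation: P => cP => ccP => cccP => ccccP => ccccx
Steps: 5


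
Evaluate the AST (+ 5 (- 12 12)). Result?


Evaluate inner: (- 12 12) = 0
Evaluate root: (+ 5 0) = 5
Result: 5


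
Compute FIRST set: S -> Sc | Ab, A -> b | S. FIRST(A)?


Per alternative of A: FIRST(b) = {b}; FIRST(S) = {b}
FIRST(A) = {b}


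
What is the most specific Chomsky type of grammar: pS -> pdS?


LHS has context (more than one symbol) and |LHS| ≤ |RHS|
Classification: Type 1 (Context-Sensitive)


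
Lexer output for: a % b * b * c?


Scan left to right, longest-match per lexeme
Tokens: ID(a), OP(%), ID(b), OP(*), ID(b), OP(*), ID(c)


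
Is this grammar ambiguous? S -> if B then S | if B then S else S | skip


dangling else: 'if B then if B then skip else skip' parses two ways
Ambiguous


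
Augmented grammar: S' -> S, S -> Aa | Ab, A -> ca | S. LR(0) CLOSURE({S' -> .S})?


Start: S' -> .S
For each item with dot before a nonterminal B, add B -> .γ for every B-production
Closure: [S' -> .S, S -> .Aa, S -> .Ab, A -> .ca, A -> .S]


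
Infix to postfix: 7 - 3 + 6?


Left to right (same or higher precedence on left)
Postfix: 7 3 - 6 +


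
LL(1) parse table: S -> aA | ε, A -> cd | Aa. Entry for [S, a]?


For [S, a]: 'a' ∈ FIRST(aA)
Entry: S -> aA


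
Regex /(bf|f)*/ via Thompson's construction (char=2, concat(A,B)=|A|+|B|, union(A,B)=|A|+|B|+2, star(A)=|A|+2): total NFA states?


Syntax tree has 3 char leaf(s), 1 union(s), 1 star(s)
chars contribute 3×2 = 6; each union adds +2; each star adds +2
Total: 6 + 2 + 2 = 10 states


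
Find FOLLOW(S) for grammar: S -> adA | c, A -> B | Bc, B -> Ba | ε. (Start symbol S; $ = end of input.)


$ ∈ FOLLOW(S). For each A -> αBβ: add FIRST(β)\{ε} to FOLLOW(B); if β nullable, add FOLLOW(A).
FOLLOW(S) = {$}


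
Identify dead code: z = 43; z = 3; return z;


first assignment to z is overwritten before any read
Dead: 'z = 43'


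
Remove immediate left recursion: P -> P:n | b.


Left-recursive alternatives: P:n; non-recursive: b
Introduce P': P -> bP', P' -> :nP' | ε


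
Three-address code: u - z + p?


Break into single-operator statements:
t1 = u - z
t2 = t1 + p


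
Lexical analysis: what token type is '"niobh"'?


Pattern: double-quoted sequence
Type: STRING_LITERAL


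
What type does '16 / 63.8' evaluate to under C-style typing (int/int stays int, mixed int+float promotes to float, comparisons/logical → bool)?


Operand types: int / float
Rule: mixed int/float promotes to float; int/int stays int
Result type: float


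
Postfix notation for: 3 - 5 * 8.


* has higher precedence, evaluate 5*8 first
Postfix: 3 5 8 * -


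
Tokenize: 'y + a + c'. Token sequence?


Scan left to right, longest-match per lexeme
Tokens: ID(y), OP(+), ID(a), OP(+), ID(c)


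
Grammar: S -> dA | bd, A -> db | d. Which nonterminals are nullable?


A nonterminal is nullable iff some alternative derives ε (directly, or every symbol in it is nullable)
Nullable: {}


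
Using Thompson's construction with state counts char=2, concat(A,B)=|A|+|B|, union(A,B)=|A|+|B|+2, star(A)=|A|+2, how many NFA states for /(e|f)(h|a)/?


Syntax tree has 4 char leaf(s), 2 union(s), 0 star(s)
chars contribute 4×2 = 8; each union adds +2; each star adds +2
Total: 8 + 4 + 0 = 12 states


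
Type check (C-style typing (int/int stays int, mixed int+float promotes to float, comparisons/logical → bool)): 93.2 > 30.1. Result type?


Operand types: float > float
Rule: comparison yields bool
Result type: bool


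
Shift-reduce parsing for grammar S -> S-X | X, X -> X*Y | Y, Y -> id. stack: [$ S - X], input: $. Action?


handle 'S-X' on top; lookahead ∈ FOLLOW(S) = {-, $}
Action: reduce (S -> S-X)


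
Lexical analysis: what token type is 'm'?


Pattern: letter/underscore followed by alphanumerics, not a keyword
Type: IDENTIFIER


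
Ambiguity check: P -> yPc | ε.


balanced y^n…c^n: each string has a unique parse
Unambiguous


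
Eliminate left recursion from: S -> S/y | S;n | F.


Left-recursive alternatives: S/y, S;n; non-recursive: F
Introduce S': S -> FS', S' -> /yS' | ;nS' | ε


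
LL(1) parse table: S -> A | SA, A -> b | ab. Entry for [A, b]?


For [A, b]: 'b' ∈ FIRST(b)
Entry: A -> b


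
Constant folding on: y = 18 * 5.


18 * 5 = 90 at compile time
Optimized: y = 90


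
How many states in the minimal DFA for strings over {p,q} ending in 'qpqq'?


Track the longest suffix of input matching a prefix of 'qpqq': 5 classes (prefixes of length 0..4)
Minimal DFA: 5 states


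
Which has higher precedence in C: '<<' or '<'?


'<<' is shift (level 8); '<' is relational (level 7)
Higher level binds tighter
'<<' has higher precedence than '<'


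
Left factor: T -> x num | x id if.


Common prefix: 'x'
Factored: T -> x T', T' -> num | id if


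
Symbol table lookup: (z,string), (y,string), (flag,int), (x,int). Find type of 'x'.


Lookup 'x' → type int


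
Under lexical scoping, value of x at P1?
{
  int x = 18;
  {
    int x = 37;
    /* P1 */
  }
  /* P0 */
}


x declared in the same block as P1
x = 37


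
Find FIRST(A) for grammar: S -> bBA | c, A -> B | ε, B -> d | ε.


Per alternative of A: FIRST(B) = {d, ε}; FIRST(ε) = {ε}
FIRST(A) = {d, ε}


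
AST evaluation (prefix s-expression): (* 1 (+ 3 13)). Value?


Evaluate inner: (+ 3 13) = 16
Evaluate root: (* 1 16) = 16
Result: 16


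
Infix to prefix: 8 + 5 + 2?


left-to-right (same/higher precedence on left): tree is (+ (+ 8 5) 2)
Prefix: + + 8 5 2


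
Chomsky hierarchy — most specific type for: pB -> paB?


LHS has context (more than one symbol) and |LHS| ≤ |RHS|
Classification: Type 1 (Context-Sensitive)


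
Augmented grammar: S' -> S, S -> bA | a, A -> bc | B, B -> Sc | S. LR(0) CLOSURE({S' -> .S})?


Start: S' -> .S
For each item with dot before a nonterminal B, add B -> .γ for every B-production
Closure: [S' -> .S, S -> .bA, S -> .a]


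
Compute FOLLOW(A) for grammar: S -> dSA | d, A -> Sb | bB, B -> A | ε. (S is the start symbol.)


$ ∈ FOLLOW(S). For each A -> αBβ: add FIRST(β)\{ε} to FOLLOW(B); if β nullable, add FOLLOW(A).
FOLLOW(A) = {$, b, d}


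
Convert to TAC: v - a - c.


Break into single-operator statements:
t1 = v - a
t2 = t1 - c


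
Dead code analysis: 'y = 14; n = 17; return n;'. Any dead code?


y is assigned but never read
Dead: 'y = 14'


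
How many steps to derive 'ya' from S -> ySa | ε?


Derivation: S => ySa => ya
Steps: 2


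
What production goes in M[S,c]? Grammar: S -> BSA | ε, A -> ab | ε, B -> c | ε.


For [S, c]: 'c' ∈ FIRST(BSA)
Entry: S -> BSA


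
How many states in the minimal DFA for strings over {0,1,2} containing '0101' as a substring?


KMP-style automaton: 4 progress states + 1 absorbing accept = 5
Minimal DFA: 5 states


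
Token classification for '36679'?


Pattern: digits only
Type: INTEGER_LITERAL
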